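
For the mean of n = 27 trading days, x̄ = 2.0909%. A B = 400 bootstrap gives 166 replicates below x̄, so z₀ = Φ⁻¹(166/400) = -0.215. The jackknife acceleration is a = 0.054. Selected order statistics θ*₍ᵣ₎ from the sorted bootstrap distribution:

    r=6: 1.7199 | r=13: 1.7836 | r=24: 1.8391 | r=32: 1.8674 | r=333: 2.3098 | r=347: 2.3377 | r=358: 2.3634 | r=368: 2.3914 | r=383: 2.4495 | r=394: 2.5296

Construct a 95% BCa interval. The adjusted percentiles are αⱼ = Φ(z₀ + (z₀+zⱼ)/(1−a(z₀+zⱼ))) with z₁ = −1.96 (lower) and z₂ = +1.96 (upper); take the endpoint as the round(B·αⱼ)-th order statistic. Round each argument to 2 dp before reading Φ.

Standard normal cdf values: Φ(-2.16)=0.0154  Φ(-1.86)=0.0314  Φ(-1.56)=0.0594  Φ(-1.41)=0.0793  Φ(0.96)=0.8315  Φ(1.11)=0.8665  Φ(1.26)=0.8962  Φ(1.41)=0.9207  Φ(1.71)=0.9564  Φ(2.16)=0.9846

(1.7199, 2.4495)

Lower: z₀ + z₁ = -0.215 + (-1.960) = -2.175; 1 − a(z₀+z₁) = 1 − (0.054)(-2.175) = 1.1175; argument = -0.215 + (-2.175)/1.1175 = -2.1614 → -2.16.
α₁ = Φ(-2.16) = 0.0154; rank = round(400 × 0.0154) = 6; θ*₍6₎ = 1.7199.
Upper: z₀ + z₂ = 1.745; 1 − a(z₀+z₂) = 0.9058; argument = 1.7115 → 1.71; α₂ = 0.9564; rank = 383; θ*₍383₎ = 2.4495.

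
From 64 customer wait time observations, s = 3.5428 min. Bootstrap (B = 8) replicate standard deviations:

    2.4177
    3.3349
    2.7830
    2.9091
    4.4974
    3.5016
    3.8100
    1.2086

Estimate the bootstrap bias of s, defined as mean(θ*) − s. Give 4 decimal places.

mean(θ*) = (2.4177 + 3.3349 + 2.7830 + 2.9091 + 4.4974 + 3.5016 + 3.8100 + 1.2086) / 8 = 3.05779
bias = 3.05779 − 3.5428

bias = −0.4850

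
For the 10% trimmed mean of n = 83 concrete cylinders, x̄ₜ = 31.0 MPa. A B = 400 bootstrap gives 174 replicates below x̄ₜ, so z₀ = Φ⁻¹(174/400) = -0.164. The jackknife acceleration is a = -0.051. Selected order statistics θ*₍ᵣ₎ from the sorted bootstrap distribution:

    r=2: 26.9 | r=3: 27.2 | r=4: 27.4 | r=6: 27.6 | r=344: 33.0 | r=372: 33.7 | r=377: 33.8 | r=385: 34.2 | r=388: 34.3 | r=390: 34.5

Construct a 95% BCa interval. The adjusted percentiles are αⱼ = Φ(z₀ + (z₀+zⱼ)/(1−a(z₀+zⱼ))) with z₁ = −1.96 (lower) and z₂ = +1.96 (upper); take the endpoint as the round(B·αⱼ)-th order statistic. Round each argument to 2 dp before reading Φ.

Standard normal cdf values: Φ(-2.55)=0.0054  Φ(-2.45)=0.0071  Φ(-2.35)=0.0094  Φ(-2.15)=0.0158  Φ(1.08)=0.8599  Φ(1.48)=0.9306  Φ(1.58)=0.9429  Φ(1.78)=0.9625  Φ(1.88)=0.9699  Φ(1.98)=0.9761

(26.9, 33.7)

Lower: z₀ + z₁ = -0.164 + (-1.960) = -2.124; 1 − a(z₀+z₁) = 1 − (-0.051)(-2.124) = 0.8917; argument = -0.164 + (-2.124)/0.8917 = -2.5460 → -2.55.
α₁ = Φ(-2.55) = 0.0054; rank = round(400 × 0.0054) = 2; θ*₍2₎ = 26.9.
Upper: z₀ + z₂ = 1.796; 1 − a(z₀+z₂) = 1.0916; argument = 1.4813 → 1.48; α₂ = 0.9306; rank = 372; θ*₍372₎ = 33.7.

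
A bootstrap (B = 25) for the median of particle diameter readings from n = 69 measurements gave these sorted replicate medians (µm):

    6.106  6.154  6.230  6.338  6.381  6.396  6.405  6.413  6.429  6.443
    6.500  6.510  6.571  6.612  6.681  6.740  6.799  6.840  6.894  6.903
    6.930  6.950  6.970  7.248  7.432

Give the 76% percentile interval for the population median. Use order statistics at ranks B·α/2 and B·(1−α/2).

(6.230, 6.950)

α = 0.24; lower rank = 25 × 0.120 = 3; upper rank = 25 × 0.880 = 22.
The 3rd smallest replicate is 6.230; the 22nd is 6.950.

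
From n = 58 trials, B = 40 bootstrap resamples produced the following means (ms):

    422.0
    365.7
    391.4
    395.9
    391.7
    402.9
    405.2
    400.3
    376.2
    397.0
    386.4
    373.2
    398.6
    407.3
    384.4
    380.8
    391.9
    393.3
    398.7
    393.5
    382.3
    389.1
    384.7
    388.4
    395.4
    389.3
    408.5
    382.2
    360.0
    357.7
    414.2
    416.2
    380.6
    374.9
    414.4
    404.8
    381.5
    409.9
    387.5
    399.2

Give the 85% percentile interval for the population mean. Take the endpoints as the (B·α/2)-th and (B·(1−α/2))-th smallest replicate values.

(365.7, 414.2)

Sorted replicates: 357.7, 360.0, 365.7, 373.2, 374.9, 376.2, 380.6, 380.8, 381.5, 382.2, 382.3, 384.4, 384.7, 386.4, 387.5, 388.4, 389.1, 389.3, 391.4, 391.7, 391.9, 393.3, 393.5, 395.4, 395.9, 397.0, 398.6, 398.7, 399.2, 400.3, 402.9, 404.8, 405.2, 407.3, 408.5, 409.9, 414.2, 414.4, 416.2, 422.0
α = 0.15; lower rank = 40 × 0.075 = 3; upper rank = 40 × 0.925 = 37.
The 3rd smallest replicate is 365.7; the 37th is 414.2.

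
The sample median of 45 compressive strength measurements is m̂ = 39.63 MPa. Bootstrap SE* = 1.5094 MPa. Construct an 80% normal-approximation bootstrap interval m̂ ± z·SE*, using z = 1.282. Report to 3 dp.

Margin = 1.282 × 1.5094 = 1.9351
Interval: 39.63 ± 1.9351

(37.695, 41.565)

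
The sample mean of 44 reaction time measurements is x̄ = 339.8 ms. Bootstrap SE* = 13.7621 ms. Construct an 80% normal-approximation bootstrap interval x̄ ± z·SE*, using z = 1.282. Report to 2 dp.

Margin = 1.282 × 13.7621 = 17.643
Interval: 339.8 ± 17.643

(322.16, 357.44)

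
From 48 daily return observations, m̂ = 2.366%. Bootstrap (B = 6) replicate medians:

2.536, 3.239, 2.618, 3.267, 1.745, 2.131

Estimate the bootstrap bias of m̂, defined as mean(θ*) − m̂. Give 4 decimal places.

bias = +0.2233

mean(θ*) = (2.536 + 3.239 + 2.618 + 3.267 + 1.745 + 2.131) / 6 = 2.58933
bias = 2.58933 − 2.366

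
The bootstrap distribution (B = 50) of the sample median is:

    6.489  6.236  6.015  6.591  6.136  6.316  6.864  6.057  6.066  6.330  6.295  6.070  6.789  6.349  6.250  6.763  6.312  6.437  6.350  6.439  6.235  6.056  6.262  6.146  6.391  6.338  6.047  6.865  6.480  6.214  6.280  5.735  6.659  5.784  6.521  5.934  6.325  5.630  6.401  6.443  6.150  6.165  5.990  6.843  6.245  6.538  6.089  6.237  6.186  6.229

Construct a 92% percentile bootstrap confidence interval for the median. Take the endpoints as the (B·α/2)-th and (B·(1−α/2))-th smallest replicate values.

(5.735, 6.843)

Sorted replicates: 5.630, 5.735, 5.784, 5.934, 5.990, 6.015, 6.047, 6.056, 6.057, 6.066, 6.070, 6.089, 6.136, 6.146, 6.150, 6.165, 6.186, 6.214, 6.229, 6.235, 6.236, 6.237, 6.245, 6.250, 6.262, 6.280, 6.295, 6.312, 6.316, 6.325, 6.330, 6.338, 6.349, 6.350, 6.391, 6.401, 6.437, 6.439, 6.443, 6.480, 6.489, 6.521, 6.538, 6.591, 6.659, 6.763, 6.789, 6.843, 6.864, 6.865
α = 0.08; lower rank = 50 × 0.040 = 2; upper rank = 50 × 0.960 = 48.
The 2nd smallest replicate is 5.735; the 48th is 6.843.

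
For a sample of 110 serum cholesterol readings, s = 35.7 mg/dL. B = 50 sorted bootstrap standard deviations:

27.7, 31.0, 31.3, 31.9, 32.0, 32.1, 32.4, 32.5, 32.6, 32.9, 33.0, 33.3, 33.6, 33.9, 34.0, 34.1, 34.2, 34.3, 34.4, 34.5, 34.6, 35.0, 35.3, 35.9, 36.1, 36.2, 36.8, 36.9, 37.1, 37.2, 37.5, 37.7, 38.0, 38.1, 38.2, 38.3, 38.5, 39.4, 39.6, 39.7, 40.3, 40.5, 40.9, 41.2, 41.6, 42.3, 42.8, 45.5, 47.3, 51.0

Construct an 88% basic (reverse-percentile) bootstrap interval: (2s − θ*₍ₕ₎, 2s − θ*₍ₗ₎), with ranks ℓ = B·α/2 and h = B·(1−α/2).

(28.6, 40.1)

Percentile endpoints at ranks 3 and 47: θ*₍3₎ = 31.3, θ*₍47₎ = 42.8.
Basic interval reflects these around s:
  lower = 2 × 35.7 − 42.8 = 28.6
  upper = 2 × 35.7 − 31.3 = 40.1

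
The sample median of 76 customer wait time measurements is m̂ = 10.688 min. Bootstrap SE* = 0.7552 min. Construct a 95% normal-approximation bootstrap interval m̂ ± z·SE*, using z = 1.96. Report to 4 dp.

(9.2078, 12.1682)

Margin = 1.96 × 0.7552 = 1.48019
Interval: 10.688 ± 1.48019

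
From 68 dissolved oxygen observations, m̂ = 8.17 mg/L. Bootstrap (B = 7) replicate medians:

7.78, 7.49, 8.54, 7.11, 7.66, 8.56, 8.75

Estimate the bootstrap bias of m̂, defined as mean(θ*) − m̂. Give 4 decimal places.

bias = −0.1857

mean(θ*) = (7.78 + 7.49 + 8.54 + 7.11 + 7.66 + 8.56 + 8.75) / 7 = 7.98429
bias = 7.98429 − 8.17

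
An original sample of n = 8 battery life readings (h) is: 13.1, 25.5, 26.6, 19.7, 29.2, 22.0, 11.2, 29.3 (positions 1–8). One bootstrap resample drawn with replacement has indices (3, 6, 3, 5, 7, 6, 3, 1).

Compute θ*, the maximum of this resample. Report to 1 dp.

θ* = 29.2

Resample values: 26.6, 22.0, 26.6, 29.2, 11.2, 22.0, 26.6, 13.1.
Maximum = 29.2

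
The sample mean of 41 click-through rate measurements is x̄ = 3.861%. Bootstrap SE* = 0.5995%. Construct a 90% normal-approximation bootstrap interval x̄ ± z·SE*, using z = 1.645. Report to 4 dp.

Margin = 1.645 × 0.5995 = 0.98618
Interval: 3.861 ± 0.98618

(2.8748, 4.8472)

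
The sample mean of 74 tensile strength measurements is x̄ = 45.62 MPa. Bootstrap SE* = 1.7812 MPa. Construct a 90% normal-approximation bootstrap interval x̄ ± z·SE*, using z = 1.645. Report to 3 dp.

(42.690, 48.550)

Margin = 1.645 × 1.7812 = 2.9301
Interval: 45.62 ± 2.9301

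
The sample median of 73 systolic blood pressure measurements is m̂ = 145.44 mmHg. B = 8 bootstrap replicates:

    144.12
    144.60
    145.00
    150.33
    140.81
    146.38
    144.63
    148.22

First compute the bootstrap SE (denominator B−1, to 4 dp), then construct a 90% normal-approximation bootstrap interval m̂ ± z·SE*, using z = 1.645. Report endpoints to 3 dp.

(140.737, 150.143)

Mean of replicates = 145.5112; sum of squared deviations = 57.2181; SE* = √(57.2181/7) = 2.8590
Margin = 1.645 × 2.8590 = 4.7031
Interval: 145.44 ± 4.7031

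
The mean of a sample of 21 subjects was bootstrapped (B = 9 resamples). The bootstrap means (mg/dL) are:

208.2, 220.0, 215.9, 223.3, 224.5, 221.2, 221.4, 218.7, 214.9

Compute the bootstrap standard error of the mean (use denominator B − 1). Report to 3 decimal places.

Bootstrap SE is the standard deviation of the 9 replicate means.
Mean of replicates: (208.2 + 220.0 + 215.9 + 223.3 + 224.5 + 221.2 + 221.4 + 218.7 + 214.9) / 9 = 1968.1000 / 9 = 218.6778
Sum of squared deviations: (−10.4778)² + (+1.3222)² + (−2.7778)² + (+4.6222)² + (+5.8222)² + (+2.5222)² + (+2.7222)² + (+0.0222)² + (−3.7778)² = 202.5556
Variance = 202.5556 / 8 = 25.3194
SE* = √25.3194

SE* = 5.032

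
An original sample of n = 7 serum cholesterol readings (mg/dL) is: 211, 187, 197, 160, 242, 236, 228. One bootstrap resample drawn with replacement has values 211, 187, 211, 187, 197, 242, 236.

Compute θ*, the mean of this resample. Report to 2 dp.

θ* = 210.14

Mean = (211 + 187 + 211 + 187 + 197 + 242 + 236) / 7 = 1471.0 / 7 = 210.14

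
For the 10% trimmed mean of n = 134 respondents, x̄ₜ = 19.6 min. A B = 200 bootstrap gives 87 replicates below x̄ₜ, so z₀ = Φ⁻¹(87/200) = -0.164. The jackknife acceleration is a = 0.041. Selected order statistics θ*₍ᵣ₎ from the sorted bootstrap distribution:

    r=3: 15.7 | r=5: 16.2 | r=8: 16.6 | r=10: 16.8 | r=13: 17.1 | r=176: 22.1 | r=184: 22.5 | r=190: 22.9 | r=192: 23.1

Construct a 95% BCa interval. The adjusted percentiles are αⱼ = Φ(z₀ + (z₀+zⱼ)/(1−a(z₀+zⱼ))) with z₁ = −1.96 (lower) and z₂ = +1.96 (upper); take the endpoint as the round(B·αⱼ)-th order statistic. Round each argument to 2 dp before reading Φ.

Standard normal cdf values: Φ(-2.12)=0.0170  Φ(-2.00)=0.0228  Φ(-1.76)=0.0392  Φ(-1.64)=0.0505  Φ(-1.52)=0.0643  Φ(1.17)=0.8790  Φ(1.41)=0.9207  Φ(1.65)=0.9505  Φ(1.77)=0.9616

(15.7, 23.1)

Lower: z₀ + z₁ = -0.164 + (-1.960) = -2.124; 1 − a(z₀+z₁) = 1 − (0.041)(-2.124) = 1.0871; argument = -0.164 + (-2.124)/1.0871 = -2.1179 → -2.12.
α₁ = Φ(-2.12) = 0.0170; rank = round(200 × 0.0170) = 3; θ*₍3₎ = 15.7.
Upper: z₀ + z₂ = 1.796; 1 − a(z₀+z₂) = 0.9264; argument = 1.7748 → 1.77; α₂ = 0.9616; rank = 192; θ*₍192₎ = 23.1.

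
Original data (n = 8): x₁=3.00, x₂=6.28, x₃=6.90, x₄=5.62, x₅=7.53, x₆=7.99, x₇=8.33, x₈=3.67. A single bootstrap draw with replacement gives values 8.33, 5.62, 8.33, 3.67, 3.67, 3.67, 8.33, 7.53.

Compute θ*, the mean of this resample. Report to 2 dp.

Mean = (8.33 + 5.62 + 8.33 + 3.67 + 3.67 + 3.67 + 8.33 + 7.53) / 8 = 49.150 / 8 = 6.14

θ* = 6.14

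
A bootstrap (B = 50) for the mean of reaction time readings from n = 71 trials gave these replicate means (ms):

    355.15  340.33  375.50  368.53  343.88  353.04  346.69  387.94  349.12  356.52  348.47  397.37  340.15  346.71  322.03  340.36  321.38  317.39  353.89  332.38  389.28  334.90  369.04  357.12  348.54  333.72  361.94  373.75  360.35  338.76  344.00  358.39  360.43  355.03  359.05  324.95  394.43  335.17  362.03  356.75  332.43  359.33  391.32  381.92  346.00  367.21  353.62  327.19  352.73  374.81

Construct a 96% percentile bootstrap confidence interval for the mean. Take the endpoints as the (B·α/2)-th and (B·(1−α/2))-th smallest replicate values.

(317.39, 394.43)

Sorted replicates: 317.39, 321.38, 322.03, 324.95, 327.19, 332.38, 332.43, 333.72, 334.90, 335.17, 338.76, 340.15, 340.33, 340.36, 343.88, 344.00, 346.00, 346.69, 346.71, 348.47, 348.54, 349.12, 352.73, 353.04, 353.62, 353.89, 355.03, 355.15, 356.52, 356.75, 357.12, 358.39, 359.05, 359.33, 360.35, 360.43, 361.94, 362.03, 367.21, 368.53, 369.04, 373.75, 374.81, 375.50, 381.92, 387.94, 389.28, 391.32, 394.43, 397.37
α = 0.04; lower rank = 50 × 0.020 = 1; upper rank = 50 × 0.980 = 49.
The 1st smallest replicate is 317.39; the 49th is 394.43.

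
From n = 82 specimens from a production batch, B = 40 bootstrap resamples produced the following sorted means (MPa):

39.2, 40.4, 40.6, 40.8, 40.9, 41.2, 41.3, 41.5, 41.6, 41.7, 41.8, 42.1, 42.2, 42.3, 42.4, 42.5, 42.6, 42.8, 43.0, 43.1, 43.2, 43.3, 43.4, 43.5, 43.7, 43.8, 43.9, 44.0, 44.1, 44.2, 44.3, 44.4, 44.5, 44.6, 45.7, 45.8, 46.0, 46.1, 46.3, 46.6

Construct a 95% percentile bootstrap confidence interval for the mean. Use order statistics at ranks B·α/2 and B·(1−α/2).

α = 0.05; lower rank = 40 × 0.025 = 1; upper rank = 40 × 0.975 = 39.
The 1st smallest replicate is 39.2; the 39th is 46.3.

(39.2, 46.3)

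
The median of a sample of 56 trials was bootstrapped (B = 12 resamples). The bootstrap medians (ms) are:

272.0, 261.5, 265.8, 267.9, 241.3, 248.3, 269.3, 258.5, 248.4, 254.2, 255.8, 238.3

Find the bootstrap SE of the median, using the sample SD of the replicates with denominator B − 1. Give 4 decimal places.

Bootstrap SE is the standard deviation of the 12 replicate medians.
Mean of replicates: (272.0 + 261.5 + 265.8 + 267.9 + 241.3 + 248.3 + 269.3 + 258.5 + 248.4 + 254.2 + 255.8 + 238.3) / 12 = 3081.30000 / 12 = 256.77500
Sum of squared deviations: (+15.22500)² + (+4.72500)² + (+9.02500)² + (+11.12500)² + (−15.47500)² + (−8.47500)² + (+12.52500)² + (+1.72500)² + (−8.37500)² + (−2.57500)² + (−0.97500)² + (−18.47500)² = 1349.54250
Variance = 1349.54250 / 11 = 122.68568
SE* = √122.68568

SE* = 11.0764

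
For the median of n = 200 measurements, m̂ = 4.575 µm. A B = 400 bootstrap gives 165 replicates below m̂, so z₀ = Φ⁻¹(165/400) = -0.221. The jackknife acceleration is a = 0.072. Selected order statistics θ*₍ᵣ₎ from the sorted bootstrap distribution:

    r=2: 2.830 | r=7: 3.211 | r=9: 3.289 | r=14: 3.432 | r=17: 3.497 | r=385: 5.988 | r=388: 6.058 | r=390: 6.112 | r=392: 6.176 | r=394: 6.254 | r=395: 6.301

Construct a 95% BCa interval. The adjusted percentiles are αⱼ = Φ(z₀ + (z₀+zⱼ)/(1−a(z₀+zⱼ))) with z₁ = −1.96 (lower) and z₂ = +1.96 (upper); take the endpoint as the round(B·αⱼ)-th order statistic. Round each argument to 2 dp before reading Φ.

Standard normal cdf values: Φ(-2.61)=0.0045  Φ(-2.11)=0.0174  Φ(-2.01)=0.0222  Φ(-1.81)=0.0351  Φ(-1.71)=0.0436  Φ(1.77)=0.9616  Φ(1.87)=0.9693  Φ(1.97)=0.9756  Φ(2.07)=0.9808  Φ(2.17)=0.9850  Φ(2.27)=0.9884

Lower: z₀ + z₁ = -0.221 + (-1.960) = -2.181; 1 − a(z₀+z₁) = 1 − (0.072)(-2.181) = 1.1570; argument = -0.221 + (-2.181)/1.1570 = -2.1060 → -2.11.
α₁ = Φ(-2.11) = 0.0174; rank = round(400 × 0.0174) = 7; θ*₍7₎ = 3.211.
Upper: z₀ + z₂ = 1.739; 1 − a(z₀+z₂) = 0.8748; argument = 1.7669 → 1.77; α₂ = 0.9616; rank = 385; θ*₍385₎ = 5.988.

(3.211, 5.988)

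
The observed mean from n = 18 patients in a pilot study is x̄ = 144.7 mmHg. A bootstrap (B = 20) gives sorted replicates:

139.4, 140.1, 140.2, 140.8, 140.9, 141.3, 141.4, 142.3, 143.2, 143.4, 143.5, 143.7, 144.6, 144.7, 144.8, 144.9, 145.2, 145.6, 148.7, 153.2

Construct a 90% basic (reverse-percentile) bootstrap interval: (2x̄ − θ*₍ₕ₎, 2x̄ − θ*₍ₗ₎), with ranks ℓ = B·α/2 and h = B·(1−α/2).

(140.7, 150.0)

Percentile endpoints at ranks 1 and 19: θ*₍1₎ = 139.4, θ*₍19₎ = 148.7.
Basic interval reflects these around x̄:
  lower = 2 × 144.7 − 148.7 = 140.7
  upper = 2 × 144.7 − 139.4 = 150.0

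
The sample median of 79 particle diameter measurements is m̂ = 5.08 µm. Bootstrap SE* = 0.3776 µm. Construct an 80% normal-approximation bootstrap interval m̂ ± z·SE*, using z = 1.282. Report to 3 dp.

(4.596, 5.564)

Margin = 1.282 × 0.3776 = 0.4841
Interval: 5.08 ± 0.4841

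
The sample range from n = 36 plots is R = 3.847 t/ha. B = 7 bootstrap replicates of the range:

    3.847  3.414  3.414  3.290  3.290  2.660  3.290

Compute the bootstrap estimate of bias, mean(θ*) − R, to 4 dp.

bias = −0.5320

mean(θ*) = (3.847 + 3.414 + 3.414 + 3.290 + 3.290 + 2.660 + 3.290) / 7 = 3.31500
bias = 3.31500 − 3.847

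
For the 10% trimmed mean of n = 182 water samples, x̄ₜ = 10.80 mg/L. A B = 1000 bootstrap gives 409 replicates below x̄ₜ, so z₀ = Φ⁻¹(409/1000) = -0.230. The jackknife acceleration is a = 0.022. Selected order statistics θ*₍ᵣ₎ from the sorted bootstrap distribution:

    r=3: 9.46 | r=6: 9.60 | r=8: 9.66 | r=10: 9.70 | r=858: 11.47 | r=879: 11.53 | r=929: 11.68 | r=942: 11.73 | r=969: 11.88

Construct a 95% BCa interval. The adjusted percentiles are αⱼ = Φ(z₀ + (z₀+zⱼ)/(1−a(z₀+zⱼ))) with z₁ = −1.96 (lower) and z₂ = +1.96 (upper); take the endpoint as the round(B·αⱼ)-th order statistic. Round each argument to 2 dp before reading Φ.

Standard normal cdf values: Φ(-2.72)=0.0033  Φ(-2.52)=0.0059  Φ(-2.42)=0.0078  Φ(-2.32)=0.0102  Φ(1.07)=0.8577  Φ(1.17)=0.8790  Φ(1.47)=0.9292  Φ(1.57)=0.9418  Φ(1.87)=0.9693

(9.70, 11.73)

Lower: z₀ + z₁ = -0.230 + (-1.960) = -2.190; 1 − a(z₀+z₁) = 1 − (0.022)(-2.190) = 1.0482; argument = -0.230 + (-2.190)/1.0482 = -2.3193 → -2.32.
α₁ = Φ(-2.32) = 0.0102; rank = round(1000 × 0.0102) = 10; θ*₍10₎ = 9.70.
Upper: z₀ + z₂ = 1.730; 1 − a(z₀+z₂) = 0.9619; argument = 1.5684 → 1.57; α₂ = 0.9418; rank = 942; θ*₍942₎ = 11.73.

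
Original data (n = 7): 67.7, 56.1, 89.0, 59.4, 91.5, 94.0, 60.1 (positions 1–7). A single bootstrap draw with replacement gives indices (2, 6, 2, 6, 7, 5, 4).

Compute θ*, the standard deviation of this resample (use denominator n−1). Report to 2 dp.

θ* = 18.92

Resample values: 56.1, 94.0, 56.1, 94.0, 60.1, 91.5, 59.4.
Mean = 73.0286; sum of squared deviations = 2146.8343
s² = 2146.8343 / 6 = 357.8057
s = √357.8057 = 18.92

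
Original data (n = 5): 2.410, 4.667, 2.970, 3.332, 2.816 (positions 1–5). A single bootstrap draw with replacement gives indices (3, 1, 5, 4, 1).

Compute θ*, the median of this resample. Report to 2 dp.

Resample values: 2.970, 2.410, 2.816, 3.332, 2.410.
Sorted: 2.410, 2.410, 2.816, 2.970, 3.332
Median = middle value = 2.82

θ* = 2.82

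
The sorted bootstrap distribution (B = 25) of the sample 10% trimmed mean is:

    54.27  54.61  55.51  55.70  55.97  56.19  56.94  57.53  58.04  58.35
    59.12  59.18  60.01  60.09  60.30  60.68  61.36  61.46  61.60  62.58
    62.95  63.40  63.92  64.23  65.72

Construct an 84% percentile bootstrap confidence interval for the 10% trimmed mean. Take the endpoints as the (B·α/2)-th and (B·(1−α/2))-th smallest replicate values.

α = 0.16; lower rank = 25 × 0.080 = 2; upper rank = 25 × 0.920 = 23.
The 2nd smallest replicate is 54.61; the 23rd is 63.92.

(54.61, 63.92)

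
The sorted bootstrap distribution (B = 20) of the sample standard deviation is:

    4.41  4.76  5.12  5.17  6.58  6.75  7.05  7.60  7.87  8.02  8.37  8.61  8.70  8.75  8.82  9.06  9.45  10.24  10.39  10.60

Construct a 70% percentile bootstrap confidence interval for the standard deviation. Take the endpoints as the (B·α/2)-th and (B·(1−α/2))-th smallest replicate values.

(5.12, 9.45)

α = 0.30; lower rank = 20 × 0.150 = 3; upper rank = 20 × 0.850 = 17.
The 3rd smallest replicate is 5.12; the 17th is 9.45.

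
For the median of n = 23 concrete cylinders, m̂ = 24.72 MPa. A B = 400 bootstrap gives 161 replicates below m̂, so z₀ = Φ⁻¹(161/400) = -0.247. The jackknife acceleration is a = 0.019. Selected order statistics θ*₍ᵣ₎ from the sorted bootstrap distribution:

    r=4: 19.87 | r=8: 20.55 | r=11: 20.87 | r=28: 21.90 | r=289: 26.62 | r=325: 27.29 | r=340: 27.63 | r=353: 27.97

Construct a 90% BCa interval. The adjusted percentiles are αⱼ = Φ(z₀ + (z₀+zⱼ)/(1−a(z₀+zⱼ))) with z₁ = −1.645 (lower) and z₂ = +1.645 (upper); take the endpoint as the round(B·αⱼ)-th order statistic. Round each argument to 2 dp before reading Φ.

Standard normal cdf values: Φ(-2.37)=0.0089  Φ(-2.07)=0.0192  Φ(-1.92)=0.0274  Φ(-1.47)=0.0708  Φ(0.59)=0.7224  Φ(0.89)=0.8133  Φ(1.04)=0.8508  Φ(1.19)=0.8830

Lower: z₀ + z₁ = -0.247 + (-1.645) = -1.892; 1 − a(z₀+z₁) = 1 − (0.019)(-1.892) = 1.0359; argument = -0.247 + (-1.892)/1.0359 = -2.0733 → -2.07.
α₁ = Φ(-2.07) = 0.0192; rank = round(400 × 0.0192) = 8; θ*₍8₎ = 20.55.
Upper: z₀ + z₂ = 1.398; 1 − a(z₀+z₂) = 0.9734; argument = 1.1891 → 1.19; α₂ = 0.8830; rank = 353; θ*₍353₎ = 27.97.

(20.55, 27.97)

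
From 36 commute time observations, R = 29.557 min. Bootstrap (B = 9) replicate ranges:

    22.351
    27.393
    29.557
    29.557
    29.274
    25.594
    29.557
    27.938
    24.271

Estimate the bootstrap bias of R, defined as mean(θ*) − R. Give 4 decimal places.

mean(θ*) = (22.351 + 27.393 + 29.557 + 29.557 + 29.274 + 25.594 + 29.557 + 27.938 + 24.271) / 9 = 27.27689
bias = 27.27689 − 29.557

bias = −2.2801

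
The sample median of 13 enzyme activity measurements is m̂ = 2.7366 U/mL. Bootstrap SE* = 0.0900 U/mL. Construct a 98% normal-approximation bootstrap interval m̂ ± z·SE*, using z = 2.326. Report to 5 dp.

Margin = 2.326 × 0.0900 = 0.209340
Interval: 2.7366 ± 0.209340

(2.52726, 2.94594)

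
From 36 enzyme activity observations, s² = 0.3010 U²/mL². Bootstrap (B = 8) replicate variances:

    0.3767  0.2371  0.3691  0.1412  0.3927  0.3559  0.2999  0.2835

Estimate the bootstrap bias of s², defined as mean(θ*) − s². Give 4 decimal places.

bias = +0.0060

mean(θ*) = (0.3767 + 0.2371 + 0.3691 + 0.1412 + 0.3927 + 0.3559 + 0.2999 + 0.2835) / 8 = 0.30701
bias = 0.30701 − 0.3010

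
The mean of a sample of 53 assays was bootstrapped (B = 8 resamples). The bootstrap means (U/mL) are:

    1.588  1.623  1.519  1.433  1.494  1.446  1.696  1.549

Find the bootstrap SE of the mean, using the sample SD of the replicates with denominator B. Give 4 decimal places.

SE* = 0.0839

Bootstrap SE is the standard deviation of the 8 replicate means.
Mean of replicates: (1.588 + 1.623 + 1.519 + 1.433 + 1.494 + 1.446 + 1.696 + 1.549) / 8 = 12.34800 / 8 = 1.54350
Sum of squared deviations: (+0.04450)² + (+0.07950)² + (−0.02450)² + (−0.11050)² + (−0.04950)² + (−0.09750)² + (+0.15250)² + (+0.00550)² = 0.05635
Variance = 0.05635 / 8 = 0.00704
SE* = √0.00704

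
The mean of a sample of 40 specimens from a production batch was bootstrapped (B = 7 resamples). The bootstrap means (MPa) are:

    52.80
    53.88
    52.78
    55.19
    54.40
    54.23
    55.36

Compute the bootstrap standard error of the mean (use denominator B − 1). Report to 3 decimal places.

SE* = 1.030

Bootstrap SE is the standard deviation of the 7 replicate means.
Mean of replicates: (52.80 + 53.88 + 52.78 + 55.19 + 54.40 + 54.23 + 55.36) / 7 = 378.6400 / 7 = 54.0914
Sum of squared deviations: (−1.2914)² + (−0.2114)² + (−1.3114)² + (+1.0986)² + (+0.3086)² + (+0.1386)² + (+1.2686)² = 6.3629
Variance = 6.3629 / 6 = 1.0605
SE* = √1.0605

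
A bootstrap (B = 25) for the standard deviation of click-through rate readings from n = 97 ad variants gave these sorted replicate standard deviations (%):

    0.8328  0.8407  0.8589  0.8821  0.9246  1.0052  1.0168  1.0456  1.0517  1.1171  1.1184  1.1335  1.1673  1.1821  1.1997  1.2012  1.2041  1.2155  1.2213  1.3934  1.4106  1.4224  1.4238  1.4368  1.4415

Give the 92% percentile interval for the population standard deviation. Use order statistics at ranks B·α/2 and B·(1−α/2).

(0.8328, 1.4368)

α = 0.08; lower rank = 25 × 0.040 = 1; upper rank = 25 × 0.960 = 24.
The 1st smallest replicate is 0.8328; the 24th is 1.4368.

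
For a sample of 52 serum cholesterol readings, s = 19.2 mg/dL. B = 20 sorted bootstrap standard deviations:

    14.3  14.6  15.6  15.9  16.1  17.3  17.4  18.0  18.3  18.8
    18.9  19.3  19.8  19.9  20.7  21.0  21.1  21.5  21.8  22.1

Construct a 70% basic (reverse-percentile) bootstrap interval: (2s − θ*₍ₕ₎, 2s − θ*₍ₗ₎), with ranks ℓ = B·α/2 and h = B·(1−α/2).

Percentile endpoints at ranks 3 and 17: θ*₍3₎ = 15.6, θ*₍17₎ = 21.1.
Basic interval reflects these around s:
  lower = 2 × 19.2 − 21.1 = 17.3
  upper = 2 × 19.2 − 15.6 = 22.8

(17.3, 22.8)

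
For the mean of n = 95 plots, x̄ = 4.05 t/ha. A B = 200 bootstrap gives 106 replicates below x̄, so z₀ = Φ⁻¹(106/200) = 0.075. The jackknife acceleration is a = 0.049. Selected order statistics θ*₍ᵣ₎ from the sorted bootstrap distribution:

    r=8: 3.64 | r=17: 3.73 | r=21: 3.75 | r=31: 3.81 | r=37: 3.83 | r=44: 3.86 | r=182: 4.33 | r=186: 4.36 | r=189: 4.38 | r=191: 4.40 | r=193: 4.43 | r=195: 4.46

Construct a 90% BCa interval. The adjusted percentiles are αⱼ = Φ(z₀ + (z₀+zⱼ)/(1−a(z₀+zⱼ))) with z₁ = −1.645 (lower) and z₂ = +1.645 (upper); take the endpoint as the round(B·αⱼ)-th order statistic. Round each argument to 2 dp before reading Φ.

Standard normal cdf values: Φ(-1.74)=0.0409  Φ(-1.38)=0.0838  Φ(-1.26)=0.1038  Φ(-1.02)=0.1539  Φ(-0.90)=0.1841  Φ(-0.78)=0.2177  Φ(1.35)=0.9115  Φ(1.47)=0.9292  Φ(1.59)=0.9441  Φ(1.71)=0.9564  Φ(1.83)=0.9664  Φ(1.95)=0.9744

(3.73, 4.46)

Lower: z₀ + z₁ = 0.075 + (-1.645) = -1.570; 1 − a(z₀+z₁) = 1 − (0.049)(-1.570) = 1.0769; argument = 0.075 + (-1.570)/1.0769 = -1.3828 → -1.38.
α₁ = Φ(-1.38) = 0.0838; rank = round(200 × 0.0838) = 17; θ*₍17₎ = 3.73.
Upper: z₀ + z₂ = 1.720; 1 − a(z₀+z₂) = 0.9157; argument = 1.9533 → 1.95; α₂ = 0.9744; rank = 195; θ*₍195₎ = 4.46.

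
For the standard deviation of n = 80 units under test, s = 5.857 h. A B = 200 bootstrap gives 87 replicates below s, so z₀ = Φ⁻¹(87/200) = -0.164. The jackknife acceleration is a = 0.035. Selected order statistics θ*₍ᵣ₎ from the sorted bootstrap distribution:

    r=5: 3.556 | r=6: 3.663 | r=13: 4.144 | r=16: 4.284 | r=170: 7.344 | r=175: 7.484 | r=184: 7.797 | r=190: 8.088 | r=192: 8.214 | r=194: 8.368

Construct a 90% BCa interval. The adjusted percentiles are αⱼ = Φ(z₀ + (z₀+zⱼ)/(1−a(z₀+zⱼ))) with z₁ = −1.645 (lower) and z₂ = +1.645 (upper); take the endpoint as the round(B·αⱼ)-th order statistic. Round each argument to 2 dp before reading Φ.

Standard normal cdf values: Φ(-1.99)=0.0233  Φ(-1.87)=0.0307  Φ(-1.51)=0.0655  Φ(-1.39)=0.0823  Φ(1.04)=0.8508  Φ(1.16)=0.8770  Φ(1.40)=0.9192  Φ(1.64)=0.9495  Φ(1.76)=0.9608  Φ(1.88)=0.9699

(3.663, 7.797)

Lower: z₀ + z₁ = -0.164 + (-1.645) = -1.809; 1 − a(z₀+z₁) = 1 − (0.035)(-1.809) = 1.0633; argument = -0.164 + (-1.809)/1.0633 = -1.8653 → -1.87.
α₁ = Φ(-1.87) = 0.0307; rank = round(200 × 0.0307) = 6; θ*₍6₎ = 3.663.
Upper: z₀ + z₂ = 1.481; 1 − a(z₀+z₂) = 0.9482; argument = 1.3980 → 1.40; α₂ = 0.9192; rank = 184; θ*₍184₎ = 7.797.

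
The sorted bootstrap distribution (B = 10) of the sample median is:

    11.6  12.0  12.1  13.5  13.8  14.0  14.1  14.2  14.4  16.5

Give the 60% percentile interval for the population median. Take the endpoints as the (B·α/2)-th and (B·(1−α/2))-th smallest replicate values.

α = 0.40; lower rank = 10 × 0.200 = 2; upper rank = 10 × 0.800 = 8.
The 2nd smallest replicate is 12.0; the 8th is 14.2.

(12.0, 14.2)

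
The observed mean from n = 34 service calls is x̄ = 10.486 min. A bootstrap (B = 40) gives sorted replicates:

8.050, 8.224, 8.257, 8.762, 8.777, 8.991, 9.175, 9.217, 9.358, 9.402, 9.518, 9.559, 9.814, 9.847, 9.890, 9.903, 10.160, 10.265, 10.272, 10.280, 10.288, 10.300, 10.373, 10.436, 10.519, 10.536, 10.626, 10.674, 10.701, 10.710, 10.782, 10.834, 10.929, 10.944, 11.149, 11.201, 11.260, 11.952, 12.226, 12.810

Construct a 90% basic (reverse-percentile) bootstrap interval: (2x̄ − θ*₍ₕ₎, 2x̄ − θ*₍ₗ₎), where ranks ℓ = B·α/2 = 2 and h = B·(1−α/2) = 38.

(9.020, 12.748)

Percentile endpoints at ranks 2 and 38: θ*₍2₎ = 8.224, θ*₍38₎ = 11.952.
Basic interval reflects these around x̄:
  lower = 2 × 10.486 − 11.952 = 9.020
  upper = 2 × 10.486 − 8.224 = 12.748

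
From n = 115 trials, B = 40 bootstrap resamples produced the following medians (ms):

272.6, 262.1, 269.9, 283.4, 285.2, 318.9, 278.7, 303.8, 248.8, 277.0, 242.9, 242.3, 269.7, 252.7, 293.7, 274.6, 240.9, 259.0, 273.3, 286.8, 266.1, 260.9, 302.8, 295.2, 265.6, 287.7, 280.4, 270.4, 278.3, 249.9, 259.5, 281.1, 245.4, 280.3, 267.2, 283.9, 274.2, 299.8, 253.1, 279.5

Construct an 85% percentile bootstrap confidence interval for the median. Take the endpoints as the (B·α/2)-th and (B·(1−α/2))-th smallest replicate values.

(242.9, 299.8)

Sorted replicates: 240.9, 242.3, 242.9, 245.4, 248.8, 249.9, 252.7, 253.1, 259.0, 259.5, 260.9, 262.1, 265.6, 266.1, 267.2, 269.7, 269.9, 270.4, 272.6, 273.3, 274.2, 274.6, 277.0, 278.3, 278.7, 279.5, 280.3, 280.4, 281.1, 283.4, 283.9, 285.2, 286.8, 287.7, 293.7, 295.2, 299.8, 302.8, 303.8, 318.9
α = 0.15; lower rank = 40 × 0.075 = 3; upper rank = 40 × 0.925 = 37.
The 3rd smallest replicate is 242.9; the 37th is 299.8.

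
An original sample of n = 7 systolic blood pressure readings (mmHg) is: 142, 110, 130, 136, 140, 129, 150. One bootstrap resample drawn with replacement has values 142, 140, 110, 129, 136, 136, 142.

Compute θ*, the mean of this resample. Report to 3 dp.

θ* = 133.571

Mean = (142 + 140 + 110 + 129 + 136 + 136 + 142) / 7 = 935.0 / 7 = 133.571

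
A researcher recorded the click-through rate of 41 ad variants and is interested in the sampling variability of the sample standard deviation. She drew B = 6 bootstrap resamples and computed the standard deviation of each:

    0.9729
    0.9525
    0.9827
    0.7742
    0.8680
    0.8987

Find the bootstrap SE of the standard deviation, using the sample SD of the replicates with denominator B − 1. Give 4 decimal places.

SE* = 0.0792

Bootstrap SE is the standard deviation of the 6 replicate standard deviations.
Mean of replicates: (0.9729 + 0.9525 + 0.9827 + 0.7742 + 0.8680 + 0.8987) / 6 = 5.44900 / 6 = 0.90817
Sum of squared deviations: (+0.06473)² + (+0.04433)² + (+0.07453)² + (−0.13397)² + (−0.04017)² + (−0.00947)² = 0.03136
Variance = 0.03136 / 5 = 0.00627
SE* = √0.00627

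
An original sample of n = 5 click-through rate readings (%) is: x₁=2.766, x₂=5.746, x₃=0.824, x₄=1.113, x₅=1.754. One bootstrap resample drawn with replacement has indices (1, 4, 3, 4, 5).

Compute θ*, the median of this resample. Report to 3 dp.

θ* = 1.113

Resample values: 2.766, 1.113, 0.824, 1.113, 1.754.
Sorted: 0.824, 1.113, 1.113, 1.754, 2.766
Median = middle value = 1.113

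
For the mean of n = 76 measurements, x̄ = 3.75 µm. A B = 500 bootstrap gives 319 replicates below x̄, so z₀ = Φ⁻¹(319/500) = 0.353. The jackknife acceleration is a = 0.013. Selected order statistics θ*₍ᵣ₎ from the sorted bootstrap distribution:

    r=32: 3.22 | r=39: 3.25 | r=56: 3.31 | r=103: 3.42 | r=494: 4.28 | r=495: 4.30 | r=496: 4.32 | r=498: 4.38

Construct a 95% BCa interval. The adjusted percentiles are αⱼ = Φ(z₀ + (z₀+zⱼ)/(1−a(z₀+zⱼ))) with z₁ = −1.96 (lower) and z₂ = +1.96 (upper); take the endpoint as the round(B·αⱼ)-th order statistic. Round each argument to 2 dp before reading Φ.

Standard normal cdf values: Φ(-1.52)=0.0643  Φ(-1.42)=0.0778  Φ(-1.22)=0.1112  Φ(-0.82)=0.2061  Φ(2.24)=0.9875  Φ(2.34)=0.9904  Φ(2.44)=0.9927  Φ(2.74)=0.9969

(3.31, 4.38)

Lower: z₀ + z₁ = 0.353 + (-1.960) = -1.607; 1 − a(z₀+z₁) = 1 − (0.013)(-1.607) = 1.0209; argument = 0.353 + (-1.607)/1.0209 = -1.2211 → -1.22.
α₁ = Φ(-1.22) = 0.1112; rank = round(500 × 0.1112) = 56; θ*₍56₎ = 3.31.
Upper: z₀ + z₂ = 2.313; 1 − a(z₀+z₂) = 0.9699; argument = 2.7377 → 2.74; α₂ = 0.9969; rank = 498; θ*₍498₎ = 4.38.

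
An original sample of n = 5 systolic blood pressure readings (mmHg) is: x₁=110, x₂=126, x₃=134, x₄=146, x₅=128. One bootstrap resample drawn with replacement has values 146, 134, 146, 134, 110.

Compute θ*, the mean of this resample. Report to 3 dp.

Mean = (146 + 134 + 146 + 134 + 110) / 5 = 670.0 / 5 = 134.000

θ* = 134.000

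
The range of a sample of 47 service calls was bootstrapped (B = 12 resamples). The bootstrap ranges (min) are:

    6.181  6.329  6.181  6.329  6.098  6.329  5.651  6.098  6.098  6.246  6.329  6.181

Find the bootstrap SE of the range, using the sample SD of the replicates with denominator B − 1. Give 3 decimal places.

Bootstrap SE is the standard deviation of the 12 replicate ranges.
Mean of replicates: (6.181 + 6.329 + 6.181 + 6.329 + 6.098 + 6.329 + 5.651 + 6.098 + 6.098 + 6.246 + 6.329 + 6.181) / 12 = 74.0500 / 12 = 6.1708
Sum of squared deviations: (+0.0102)² + (+0.1582)² + (+0.0102)² + (+0.1582)² + (−0.0728)² + (+0.1582)² + (−0.5198)² + (−0.0728)² + (−0.0728)² + (+0.0752)² + (+0.1582)² + (+0.0102)² = 0.3922
Variance = 0.3922 / 11 = 0.0357
SE* = √0.0357

SE* = 0.189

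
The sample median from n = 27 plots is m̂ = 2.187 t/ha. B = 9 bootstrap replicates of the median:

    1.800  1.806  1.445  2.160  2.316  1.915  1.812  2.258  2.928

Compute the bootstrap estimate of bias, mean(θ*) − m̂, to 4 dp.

bias = −0.1381

mean(θ*) = (1.800 + 1.806 + 1.445 + 2.160 + 2.316 + 1.915 + 1.812 + 2.258 + 2.928) / 9 = 2.04889
bias = 2.04889 − 2.187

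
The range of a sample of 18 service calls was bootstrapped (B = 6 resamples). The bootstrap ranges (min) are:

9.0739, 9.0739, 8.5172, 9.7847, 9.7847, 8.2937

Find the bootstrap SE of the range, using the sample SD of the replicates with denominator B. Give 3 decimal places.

Bootstrap SE is the standard deviation of the 6 replicate ranges.
Mean of replicates: (9.0739 + 9.0739 + 8.5172 + 9.7847 + 9.7847 + 8.2937) / 6 = 54.52810 / 6 = 9.08802
Sum of squared deviations: (−0.01412)² + (−0.01412)² + (−0.57082)² + (+0.69668)² + (+0.69668)² + (−0.79432)² = 1.92790
Variance = 1.92790 / 6 = 0.32132
SE* = √0.32132

SE* = 0.567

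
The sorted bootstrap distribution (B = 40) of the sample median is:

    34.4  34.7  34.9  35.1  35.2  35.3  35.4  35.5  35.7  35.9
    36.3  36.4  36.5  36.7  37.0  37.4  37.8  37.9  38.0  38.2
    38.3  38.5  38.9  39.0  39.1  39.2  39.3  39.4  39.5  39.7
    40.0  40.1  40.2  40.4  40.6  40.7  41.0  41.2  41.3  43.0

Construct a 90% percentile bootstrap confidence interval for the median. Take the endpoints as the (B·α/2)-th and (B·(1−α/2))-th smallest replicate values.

α = 0.10; lower rank = 40 × 0.050 = 2; upper rank = 40 × 0.950 = 38.
The 2nd smallest replicate is 34.7; the 38th is 41.2.

(34.7, 41.2)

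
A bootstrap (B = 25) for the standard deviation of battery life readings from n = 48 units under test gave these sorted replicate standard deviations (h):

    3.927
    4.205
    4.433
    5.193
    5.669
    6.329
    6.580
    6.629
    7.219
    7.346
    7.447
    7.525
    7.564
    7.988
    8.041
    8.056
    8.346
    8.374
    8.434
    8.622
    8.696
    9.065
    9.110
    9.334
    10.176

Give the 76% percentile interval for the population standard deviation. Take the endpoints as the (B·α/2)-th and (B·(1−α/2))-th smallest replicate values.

α = 0.24; lower rank = 25 × 0.120 = 3; upper rank = 25 × 0.880 = 22.
The 3rd smallest replicate is 4.433; the 22nd is 9.065.

(4.433, 9.065)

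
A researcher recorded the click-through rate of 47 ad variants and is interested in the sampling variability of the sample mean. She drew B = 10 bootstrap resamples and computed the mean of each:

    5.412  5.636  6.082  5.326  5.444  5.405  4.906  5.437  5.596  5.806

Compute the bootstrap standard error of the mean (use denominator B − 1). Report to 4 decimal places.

Bootstrap SE is the standard deviation of the 10 replicate means.
Mean of replicates: (5.412 + 5.636 + 6.082 + 5.326 + 5.444 + 5.405 + 4.906 + 5.437 + 5.596 + 5.806) / 10 = 55.05000 / 10 = 5.50500
Sum of squared deviations: (−0.09300)² + (+0.13100)² + (+0.57700)² + (−0.17900)² + (−0.06100)² + (−0.10000)² + (−0.59900)² + (−0.06800)² + (+0.09100)² + (+0.30100)² = 0.86681
Variance = 0.86681 / 9 = 0.09631
SE* = √0.09631

SE* = 0.3103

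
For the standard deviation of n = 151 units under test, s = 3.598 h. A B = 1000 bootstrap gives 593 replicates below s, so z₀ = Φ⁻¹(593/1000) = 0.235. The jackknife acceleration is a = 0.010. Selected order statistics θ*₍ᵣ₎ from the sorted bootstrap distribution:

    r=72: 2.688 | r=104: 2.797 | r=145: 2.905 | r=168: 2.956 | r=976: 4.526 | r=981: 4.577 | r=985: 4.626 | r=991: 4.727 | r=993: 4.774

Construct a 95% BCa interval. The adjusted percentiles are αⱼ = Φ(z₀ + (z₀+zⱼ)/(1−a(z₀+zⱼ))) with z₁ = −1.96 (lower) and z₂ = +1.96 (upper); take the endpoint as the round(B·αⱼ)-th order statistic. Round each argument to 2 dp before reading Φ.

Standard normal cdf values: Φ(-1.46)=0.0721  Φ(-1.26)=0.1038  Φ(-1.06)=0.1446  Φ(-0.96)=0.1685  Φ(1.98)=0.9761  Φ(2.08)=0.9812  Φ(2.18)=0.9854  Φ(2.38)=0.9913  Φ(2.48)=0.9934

Lower: z₀ + z₁ = 0.235 + (-1.960) = -1.725; 1 − a(z₀+z₁) = 1 − (0.010)(-1.725) = 1.0172; argument = 0.235 + (-1.725)/1.0172 = -1.4607 → -1.46.
α₁ = Φ(-1.46) = 0.0721; rank = round(1000 × 0.0721) = 72; θ*₍72₎ = 2.688.
Upper: z₀ + z₂ = 2.195; 1 − a(z₀+z₂) = 0.9780; argument = 2.4793 → 2.48; α₂ = 0.9934; rank = 993; θ*₍993₎ = 4.774.

(2.688, 4.774)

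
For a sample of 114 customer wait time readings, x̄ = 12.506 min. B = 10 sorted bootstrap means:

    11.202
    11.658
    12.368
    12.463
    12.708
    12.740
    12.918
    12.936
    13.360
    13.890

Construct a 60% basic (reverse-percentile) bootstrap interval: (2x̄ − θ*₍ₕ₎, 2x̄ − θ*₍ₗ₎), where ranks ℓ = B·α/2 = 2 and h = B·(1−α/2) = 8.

(12.076, 13.354)

Percentile endpoints at ranks 2 and 8: θ*₍2₎ = 11.658, θ*₍8₎ = 12.936.
Basic interval reflects these around x̄:
  lower = 2 × 12.506 − 12.936 = 12.076
  upper = 2 × 12.506 − 11.658 = 13.354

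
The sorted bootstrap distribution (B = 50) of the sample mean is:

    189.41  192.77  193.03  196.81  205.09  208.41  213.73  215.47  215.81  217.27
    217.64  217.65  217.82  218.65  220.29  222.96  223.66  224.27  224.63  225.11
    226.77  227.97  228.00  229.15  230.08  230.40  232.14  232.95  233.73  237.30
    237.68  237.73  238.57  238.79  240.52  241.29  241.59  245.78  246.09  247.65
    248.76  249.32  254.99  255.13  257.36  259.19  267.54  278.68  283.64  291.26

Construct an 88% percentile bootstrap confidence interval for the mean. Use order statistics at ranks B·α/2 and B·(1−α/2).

α = 0.12; lower rank = 50 × 0.060 = 3; upper rank = 50 × 0.940 = 47.
The 3rd smallest replicate is 193.03; the 47th is 267.54.

(193.03, 267.54)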